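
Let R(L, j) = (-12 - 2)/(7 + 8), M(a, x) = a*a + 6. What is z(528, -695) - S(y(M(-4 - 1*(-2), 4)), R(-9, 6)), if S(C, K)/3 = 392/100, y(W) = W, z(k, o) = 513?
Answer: 12531/25 ≈ 501.24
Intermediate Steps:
M(a, x) = 6 + a² (M(a, x) = a² + 6 = 6 + a²)
R(L, j) = -14/15
S(C, K) = 294/25 (S(C, K) = 3*(392/100) = 3*(392*(1/100)) = 3*(98/25) = 294/25)
z(528, -695) - S(y(M(-4 - 1*(-2), 4)), R(-9, 6)) = 513 - 1*294/25 = 513 - 294/25 = 12531/25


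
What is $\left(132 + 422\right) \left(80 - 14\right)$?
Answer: $36564$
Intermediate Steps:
$\left(132 + 422\right) \left(80 - 14\right) = 554 \cdot 66 = 36564$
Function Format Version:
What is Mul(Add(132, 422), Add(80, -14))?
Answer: 36564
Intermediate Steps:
Mul(Add(132, 422), Add(80, -14)) = Mul(554, 66) = 36564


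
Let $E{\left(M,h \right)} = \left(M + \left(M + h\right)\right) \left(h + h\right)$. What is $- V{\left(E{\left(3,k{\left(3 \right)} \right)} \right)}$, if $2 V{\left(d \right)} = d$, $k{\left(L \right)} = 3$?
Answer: $-27$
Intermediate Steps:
$E{\left(M,h \right)} = 2 h \left(h + 2 M\right)$ ($E{\left(M,h \right)} = \left(h + 2 M\right) 2 h = 2 h \left(h + 2 M\right)$)
$V{\left(d \right)} = \frac{d}{2}$
$- V{\left(E{\left(3,k{\left(3 \right)} \right)} \right)} = - \frac{2 \cdot 3 \left(3 + 2 \cdot 3\right)}{2} = - \frac{2 \cdot 3 \left(3 + 6\right)}{2} = - \frac{2 \cdot 3 \cdot 9}{2} = - \frac{54}{2} = \left(-1\right) 27 = -27$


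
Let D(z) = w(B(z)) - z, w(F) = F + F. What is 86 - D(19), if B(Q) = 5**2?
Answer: 55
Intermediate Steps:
B(Q) = 25
w(F) = 2*F
D(z) = 50 - z (D(z) = 2*25 - z = 50 - z)
86 - D(19) = 86 - (50 - 1*19) = 86 - (50 - 19) = 86 - 1*31 = 86 - 31 = 55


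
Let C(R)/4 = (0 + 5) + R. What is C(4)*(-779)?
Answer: -28044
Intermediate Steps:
C(R) = 20 + 4*R (C(R) = 4*((0 + 5) + R) = 4*(5 + R) = 20 + 4*R)
C(4)*(-779) = (20 + 4*4)*(-779) = (20 + 16)*(-779) = 36*(-779) = -28044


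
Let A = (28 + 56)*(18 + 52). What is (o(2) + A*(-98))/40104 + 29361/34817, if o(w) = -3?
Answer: -2098395443/155144552 ≈ -13.525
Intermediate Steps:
A = 5880 (A = 84*70 = 5880)
(o(2) + A*(-98))/40104 + 29361/34817 = (-3 + 5880*(-98))/40104 + 29361/34817 = (-3 - 576240)*(1/40104) + 29361*(1/34817) = -576243*1/40104 + 29361/34817 = -64027/4456 + 29361/34817 = -2098395443/155144552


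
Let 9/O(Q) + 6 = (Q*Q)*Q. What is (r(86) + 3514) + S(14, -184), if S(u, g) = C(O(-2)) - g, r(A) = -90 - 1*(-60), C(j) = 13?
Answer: 3681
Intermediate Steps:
O(Q) = 9/(-6 + Q**3) (O(Q) = 9/(-6 + (Q*Q)*Q) = 9/(-6 + Q**2*Q) = 9/(-6 + Q**3))
r(A) = -30 (r(A) = -90 + 60 = -30)
S(u, g) = 13 - g
(r(86) + 3514) + S(14, -184) = (-30 + 3514) + (13 - 1*(-184)) = 3484 + (13 + 184) = 3484 + 197 = 3681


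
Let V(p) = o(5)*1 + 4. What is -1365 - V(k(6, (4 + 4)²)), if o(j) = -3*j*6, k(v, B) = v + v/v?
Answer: -1279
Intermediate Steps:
k(v, B) = 1 + v (k(v, B) = v + 1 = 1 + v)
o(j) = -18*j
V(p) = -86 (V(p) = -18*5*1 + 4 = -90*1 + 4 = -90 + 4 = -86)
-1365 - V(k(6, (4 + 4)²)) = -1365 - 1*(-86) = -1365 + 86 = -1279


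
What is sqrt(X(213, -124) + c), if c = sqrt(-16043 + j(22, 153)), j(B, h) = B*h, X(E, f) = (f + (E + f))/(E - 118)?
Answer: sqrt(-133 + 361*I*sqrt(12677))/19 ≈ 7.4908 + 7.5154*I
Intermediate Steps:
X(E, f) = (E + 2*f)/(-118 + E)
c = I*sqrt(12677) (c = sqrt(-16043 + 22*153) = sqrt(-16043 + 3366) = sqrt(-12677) = I*sqrt(12677) ≈ 112.59*I)
sqrt(X(213, -124) + c) = sqrt((213 + 2*(-124))/(-118 + 213) + I*sqrt(12677)) = sqrt((213 - 248)/95 + I*sqrt(12677)) = sqrt((1/95)*(-35) + I*sqrt(12677)) = sqrt(-7/19 + I*sqrt(12677))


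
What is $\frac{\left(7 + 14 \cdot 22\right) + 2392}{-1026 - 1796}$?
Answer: $- \frac{2707}{2822} \approx -0.95925$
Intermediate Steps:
$\frac{\left(7 + 14 \cdot 22\right) + 2392}{-1026 - 1796} = \frac{\left(7 + 308\right) + 2392}{-2822} = \left(315 + 2392\right) \left(- \frac{1}{2822}\right) = 2707 \left(- \frac{1}{2822}\right) = - \frac{2707}{2822}$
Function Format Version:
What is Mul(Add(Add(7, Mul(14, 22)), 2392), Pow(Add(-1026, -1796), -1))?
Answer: Rational(-2707, 2822) ≈ -0.95925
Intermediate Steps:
Mul(Add(Add(7, Mul(14, 22)), 2392), Pow(Add(-1026, -1796), -1)) = Mul(Add(Add(7, 308), 2392), Pow(-2822, -1)) = Mul(Add(315, 2392), Rational(-1, 2822)) = Mul(2707, Rational(-1, 2822)) = Rational(-2707, 2822)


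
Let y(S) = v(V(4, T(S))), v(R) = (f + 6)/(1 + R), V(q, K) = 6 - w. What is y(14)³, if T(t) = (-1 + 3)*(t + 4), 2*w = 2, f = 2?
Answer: 64/27 ≈ 2.3704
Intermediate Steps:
w = 1 (w = (½)*2 = 1)
T(t) = 8 + 2*t (T(t) = 2*(4 + t) = 8 + 2*t)
V(q, K) = 5 (V(q, K) = 6 - 1*1 = 6 - 1 = 5)
v(R) = 8/(1 + R) (v(R) = (2 + 6)/(1 + R) = 8/(1 + R))
y(S) = 4/3 (y(S) = 8/(1 + 5) = 8/6 = 8*(⅙) = 4/3)
y(14)³ = (4/3)³ = 64/27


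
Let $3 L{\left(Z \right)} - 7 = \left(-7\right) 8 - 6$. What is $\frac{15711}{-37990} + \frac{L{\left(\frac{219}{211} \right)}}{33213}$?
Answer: $- \frac{1567517779}{3785285610} \approx -0.41411$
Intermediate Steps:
$L{\left(Z \right)} = - \frac{55}{3}$ ($L{\left(Z \right)} = \frac{7}{3} + \frac{\left(-7\right) 8 - 6}{3} = \frac{7}{3} + \frac{-56 - 6}{3} = \frac{7}{3} + \frac{1}{3} \left(-62\right) = \frac{7}{3} - \frac{62}{3} = - \frac{55}{3}$)
$\frac{15711}{-37990} + \frac{L{\left(\frac{219}{211} \right)}}{33213} = \frac{15711}{-37990} - \frac{55}{3 \cdot 33213} = 15711 \left(- \frac{1}{37990}\right) - \frac{55}{99639} = - \frac{15711}{37990} - \frac{55}{99639} = - \frac{1567517779}{3785285610}$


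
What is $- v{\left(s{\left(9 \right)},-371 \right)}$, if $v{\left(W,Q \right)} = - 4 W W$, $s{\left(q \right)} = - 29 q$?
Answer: $272484$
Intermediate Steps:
$v{\left(W,Q \right)} = - 4 W^{2}$
$- v{\left(s{\left(9 \right)},-371 \right)} = - \left(-4\right) \left(\left(-29\right) 9\right)^{2} = - \left(-4\right) \left(-261\right)^{2} = - \left(-4\right) 68121 = \left(-1\right) \left(-272484\right) = 272484$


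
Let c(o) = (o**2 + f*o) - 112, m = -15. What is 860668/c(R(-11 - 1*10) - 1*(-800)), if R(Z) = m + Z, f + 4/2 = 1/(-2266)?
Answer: 487568422/329734533 ≈ 1.4787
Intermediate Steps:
f = -4533/2266 (f = -2 + 1/(-2266) = -2 - 1/2266 = -4533/2266 ≈ -2.0004)
R(Z) = -15 + Z
c(o) = -112 + o**2 - 4533*o/2266 (c(o) = (o**2 - 4533*o/2266) - 112 = -112 + o**2 - 4533*o/2266)
860668/c(R(-11 - 1*10) - 1*(-800)) = 860668/(-112 + ((-15 + (-11 - 1*10)) - 1*(-800))**2 - 4533*((-15 + (-11 - 1*10)) - 1*(-800))/2266) = 860668/(-112 + ((-15 + (-11 - 10)) + 800)**2 - 4533*((-15 + (-11 - 10)) + 800)/2266) = 860668/(-112 + ((-15 - 21) + 800)**2 - 4533*((-15 - 21) + 800)/2266) = 860668/(-112 + (-36 + 800)**2 - 4533*(-36 + 800)/2266) = 860668/(-112 + 764**2 - 4533/2266*764) = 860668/(-112 + 583696 - 1731606/1133) = 860668/(659469066/1133) = 860668*(1133/659469066) = 487568422/329734533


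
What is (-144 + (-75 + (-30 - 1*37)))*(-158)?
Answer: 45188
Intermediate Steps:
(-144 + (-75 + (-30 - 1*37)))*(-158) = (-144 + (-75 + (-30 - 37)))*(-158) = (-144 + (-75 - 67))*(-158) = (-144 - 142)*(-158) = -286*(-158) = 45188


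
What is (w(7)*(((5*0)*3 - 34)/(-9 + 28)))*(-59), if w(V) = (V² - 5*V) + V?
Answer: 42126/19 ≈ 2217.2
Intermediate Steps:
w(V) = V² - 4*V
(w(7)*(((5*0)*3 - 34)/(-9 + 28)))*(-59) = ((7*(-4 + 7))*(((5*0)*3 - 34)/(-9 + 28)))*(-59) = ((7*3)*((0*3 - 34)/19))*(-59) = (21*((0 - 34)*(1/19)))*(-59) = (21*(-34*1/19))*(-59) = (21*(-34/19))*(-59) = -714/19*(-59) = 42126/19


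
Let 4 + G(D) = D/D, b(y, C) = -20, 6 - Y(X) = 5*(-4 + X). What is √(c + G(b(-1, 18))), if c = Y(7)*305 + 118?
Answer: I*√2630 ≈ 51.284*I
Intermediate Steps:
Y(X) = 26 - 5*X (Y(X) = 6 - 5*(-4 + X) = 6 - (-20 + 5*X) = 6 + (20 - 5*X) = 26 - 5*X)
c = -2627 (c = (26 - 5*7)*305 + 118 = (26 - 35)*305 + 118 = -9*305 + 118 = -2745 + 118 = -2627)
G(D) = -3 (G(D) = -4 + D/D = -4 + 1 = -3)
√(c + G(b(-1, 18))) = √(-2627 - 3) = √(-2630) = I*√2630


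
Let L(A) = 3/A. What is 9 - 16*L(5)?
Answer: -⅗ ≈ -0.60000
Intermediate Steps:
9 - 16*L(5) = 9 - 48/5 = -⅗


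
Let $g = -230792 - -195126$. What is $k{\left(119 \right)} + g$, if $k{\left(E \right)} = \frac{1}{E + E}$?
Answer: $- \frac{8488507}{238} \approx -35666.0$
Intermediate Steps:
$g = -35666$ ($g = -230792 + 195126 = -35666$)
$k{\left(E \right)} = \frac{1}{2 E}$
$k{\left(119 \right)} + g = \frac{1}{2 \cdot 119} - 35666 = \frac{1}{2} \cdot \frac{1}{119} - 35666 = \frac{1}{238} - 35666 = - \frac{8488507}{238}$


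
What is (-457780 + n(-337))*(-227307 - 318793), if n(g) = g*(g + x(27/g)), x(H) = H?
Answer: 187958882400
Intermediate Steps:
n(g) = g*(g + 27/g)
(-457780 + n(-337))*(-227307 - 318793) = (-457780 + (27 + (-337)²))*(-227307 - 318793) = (-457780 + (27 + 113569))*(-546100) = (-457780 + 113596)*(-546100) = -344184*(-546100) = 187958882400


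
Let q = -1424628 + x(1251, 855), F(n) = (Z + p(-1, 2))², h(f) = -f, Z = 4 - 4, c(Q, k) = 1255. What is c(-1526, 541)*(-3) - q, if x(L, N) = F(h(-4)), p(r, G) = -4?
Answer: 1420847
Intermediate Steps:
Z = 0
F(n) = 16 (F(n) = (0 - 4)² = (-4)² = 16)
x(L, N) = 16
q = -1424612 (q = -1424628 + 16 = -1424612)
c(-1526, 541)*(-3) - q = 1255*(-3) - 1*(-1424612) = -3765 + 1424612 = 1420847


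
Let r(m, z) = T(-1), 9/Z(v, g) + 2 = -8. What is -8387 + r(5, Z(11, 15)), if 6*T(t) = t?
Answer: -50323/6 ≈ -8387.2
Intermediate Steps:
T(t) = t/6
Z(v, g) = -9/10 (Z(v, g) = 9/(-2 - 8) = 9/(-10) = 9*(-⅒) = -9/10)
r(m, z) = -⅙ (r(m, z) = (⅙)*(-1) = -⅙)
-8387 + r(5, Z(11, 15)) = -8387 - ⅙ = -50323/6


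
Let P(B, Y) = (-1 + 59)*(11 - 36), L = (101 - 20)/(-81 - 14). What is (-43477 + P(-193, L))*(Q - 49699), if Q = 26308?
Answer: 1050887457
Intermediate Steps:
L = -81/95 (L = 81/(-95) = 81*(-1/95) = -81/95 ≈ -0.85263)
P(B, Y) = -1450 (P(B, Y) = 58*(-25) = -1450)
(-43477 + P(-193, L))*(Q - 49699) = (-43477 - 1450)*(26308 - 49699) = -44927*(-23391) = 1050887457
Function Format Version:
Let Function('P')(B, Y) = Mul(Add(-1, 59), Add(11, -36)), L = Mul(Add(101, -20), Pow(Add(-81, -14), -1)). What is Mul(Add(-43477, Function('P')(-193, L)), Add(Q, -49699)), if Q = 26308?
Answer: 1050887457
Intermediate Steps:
L = Rational(-81, 95) (L = Mul(81, Pow(-95, -1)) = Mul(81, Rational(-1, 95)) = Rational(-81, 95) ≈ -0.85263)
Function('P')(B, Y) = -1450 (Function('P')(B, Y) = Mul(58, -25) = -1450)
Mul(Add(-43477, Function('P')(-193, L)), Add(Q, -49699)) = Mul(Add(-43477, -1450), Add(26308, -49699)) = Mul(-44927, -23391) = 1050887457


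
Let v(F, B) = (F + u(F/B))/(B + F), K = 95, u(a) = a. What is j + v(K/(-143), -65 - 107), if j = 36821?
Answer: 156373353737/4246852 ≈ 36821.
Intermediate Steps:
v(F, B) = (F + F/B)/(B + F)
j + v(K/(-143), -65 - 107) = 36821 + (95/(-143))*(1 + (-65 - 107))/((-65 - 107)*((-65 - 107) + 95/(-143))) = 36821 + (95*(-1/143))*(1 - 172)/(-172*(-172 + 95*(-1/143))) = 36821 - 95/143*(-1/172)*(-171)/(-172 - 95/143) = 36821 - 95/143*(-1/172)*(-171)/(-24691/143) = 36821 - 95/143*(-1/172)*(-143/24691)*(-171) = 36821 + 16245/4246852 = 156373353737/4246852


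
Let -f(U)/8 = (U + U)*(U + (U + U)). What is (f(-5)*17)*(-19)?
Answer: 387600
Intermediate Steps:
f(U) = -48*U² (f(U) = -8*(U + U)*(U + (U + U)) = -8*2*U*(U + 2*U) = -8*2*U*3*U = -48*U²)
(f(-5)*17)*(-19) = (-48*(-5)²*17)*(-19) = (-48*25*17)*(-19) = -1200*17*(-19) = -20400*(-19) = 387600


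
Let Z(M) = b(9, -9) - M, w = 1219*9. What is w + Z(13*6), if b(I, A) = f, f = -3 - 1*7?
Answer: 10883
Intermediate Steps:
f = -10 (f = -3 - 7 = -10)
w = 10971
b(I, A) = -10
Z(M) = -10 - M
w + Z(13*6) = 10971 + (-10 - 13*6) = 10971 + (-10 - 1*78) = 10971 + (-10 - 78) = 10971 - 88 = 10883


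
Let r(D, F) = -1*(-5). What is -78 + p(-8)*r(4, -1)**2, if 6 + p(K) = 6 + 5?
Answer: 47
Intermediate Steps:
r(D, F) = 5
p(K) = 5 (p(K) = -6 + (6 + 5) = -6 + 11 = 5)
-78 + p(-8)*r(4, -1)**2 = -78 + 5*5**2 = -78 + 5*25 = -78 + 125 = 47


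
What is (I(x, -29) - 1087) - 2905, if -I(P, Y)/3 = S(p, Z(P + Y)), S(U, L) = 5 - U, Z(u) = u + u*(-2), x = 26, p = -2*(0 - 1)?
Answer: -4001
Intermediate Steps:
p = 2 (p = -2*(-1) = 2)
Z(u) = -u (Z(u) = u - 2*u = -u)
I(P, Y) = -9 (I(P, Y) = -3*(5 - 1*2) = -3*(5 - 2) = -3*3 = -9)
(I(x, -29) - 1087) - 2905 = (-9 - 1087) - 2905 = -1096 - 2905 = -4001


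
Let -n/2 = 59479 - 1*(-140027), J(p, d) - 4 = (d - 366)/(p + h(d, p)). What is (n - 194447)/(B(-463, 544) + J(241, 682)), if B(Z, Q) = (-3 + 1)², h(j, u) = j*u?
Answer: -97685131777/1317140 ≈ -74165.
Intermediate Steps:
J(p, d) = 4 + (-366 + d)/(p + d*p) (J(p, d) = 4 + (d - 366)/(p + d*p) = 4 + (-366 + d)/(p + d*p))
B(Z, Q) = 4 (B(Z, Q) = (-2)² = 4)
n = -399012 (n = -2*(59479 - 1*(-140027)) = -2*(59479 + 140027) = -2*199506 = -399012)
(n - 194447)/(B(-463, 544) + J(241, 682)) = (-399012 - 194447)/(4 + (-366 + 682 + 4*241 + 4*682*241)/(241*(1 + 682))) = -593459/(4 + (1/241)*(-366 + 682 + 964 + 657448)/683) = -593459/(4 + (1/241)*(1/683)*658728) = -593459/(4 + 658728/164603) = -593459/1317140/164603 = -593459*164603/1317140 = -97685131777/1317140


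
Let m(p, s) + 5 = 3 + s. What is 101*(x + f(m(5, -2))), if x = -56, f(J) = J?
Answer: -6060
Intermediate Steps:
m(p, s) = -2 + s (m(p, s) = -5 + (3 + s) = -2 + s)
101*(x + f(m(5, -2))) = 101*(-56 + (-2 - 2)) = 101*(-56 - 4) = 101*(-60) = -6060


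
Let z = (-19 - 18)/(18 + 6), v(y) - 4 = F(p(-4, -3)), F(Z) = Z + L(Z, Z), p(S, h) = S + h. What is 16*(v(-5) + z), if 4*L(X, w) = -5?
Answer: -278/3 ≈ -92.667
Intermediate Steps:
L(X, w) = -5/4 (L(X, w) = (¼)*(-5) = -5/4)
F(Z) = -5/4 + Z (F(Z) = Z - 5/4 = -5/4 + Z)
v(y) = -17/4 (v(y) = 4 + (-5/4 + (-4 - 3)) = 4 + (-5/4 - 7) = 4 - 33/4 = -17/4)
z = -37/24 ≈ -1.5417
16*(v(-5) + z) = 16*(-17/4 - 37/24) = 16*(-139/24) = -278/3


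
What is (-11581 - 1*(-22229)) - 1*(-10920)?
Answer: 21568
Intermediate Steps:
(-11581 - 1*(-22229)) - 1*(-10920) = (-11581 + 22229) + 10920 = 10648 + 10920 = 21568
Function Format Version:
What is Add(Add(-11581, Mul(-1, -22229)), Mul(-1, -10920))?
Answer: 21568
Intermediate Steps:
Add(Add(-11581, Mul(-1, -22229)), Mul(-1, -10920)) = Add(Add(-11581, 22229), 10920) = Add(10648, 10920) = 21568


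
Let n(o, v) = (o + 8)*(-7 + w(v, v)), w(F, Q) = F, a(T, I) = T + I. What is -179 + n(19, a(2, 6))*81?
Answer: 2008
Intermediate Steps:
a(T, I) = I + T
n(o, v) = (-7 + v)*(8 + o) (n(o, v) = (o + 8)*(-7 + v) = (8 + o)*(-7 + v) = (-7 + v)*(8 + o))
-179 + n(19, a(2, 6))*81 = -179 + (-56 - 7*19 + 8*(6 + 2) + 19*(6 + 2))*81 = -179 + (-56 - 133 + 8*8 + 19*8)*81 = -179 + (-56 - 133 + 64 + 152)*81 = -179 + 27*81 = -179 + 2187 = 2008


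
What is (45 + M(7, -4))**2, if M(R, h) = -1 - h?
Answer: 2304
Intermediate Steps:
(45 + M(7, -4))**2 = (45 + (-1 - 1*(-4)))**2 = (45 + (-1 + 4))**2 = (45 + 3)**2 = 48**2 = 2304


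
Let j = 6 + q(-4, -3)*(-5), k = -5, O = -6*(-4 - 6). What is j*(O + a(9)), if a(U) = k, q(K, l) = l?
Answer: 1155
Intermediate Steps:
O = 60 (O = -6*(-10) = 60)
a(U) = -5
j = 21 (j = 6 - 3*(-5) = 6 + 15 = 21)
j*(O + a(9)) = 21*(60 - 5) = 21*55 = 1155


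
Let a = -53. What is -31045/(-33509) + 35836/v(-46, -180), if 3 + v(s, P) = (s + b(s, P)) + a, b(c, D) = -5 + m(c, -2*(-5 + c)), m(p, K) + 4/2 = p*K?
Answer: -150254497/22982387 ≈ -6.5378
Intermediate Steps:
m(p, K) = -2 + K*p (m(p, K) = -2 + p*K = -2 + K*p)
b(c, D) = -7 + c*(10 - 2*c) (b(c, D) = -5 + (-2 + (-2*(-5 + c))*c) = -5 + (-2 + (10 - 2*c)*c) = -5 + (-2 + c*(10 - 2*c)) = -7 + c*(10 - 2*c))
v(s, P) = -63 + s - 2*s*(-5 + s) (v(s, P) = -3 + ((s + (-7 - 2*s*(-5 + s))) - 53) = -3 + ((-7 + s - 2*s*(-5 + s)) - 53) = -3 + (-60 + s - 2*s*(-5 + s)) = -63 + s - 2*s*(-5 + s))
-31045/(-33509) + 35836/v(-46, -180) = -31045/(-33509) + 35836/(-63 - 46 - 2*(-46)*(-5 - 46)) = -31045*(-1/33509) + 35836/(-63 - 46 - 2*(-46)*(-51)) = 4435/4787 + 35836/(-63 - 46 - 4692) = 4435/4787 + 35836/(-4801) = 4435/4787 + 35836*(-1/4801) = 4435/4787 - 35836/4801 = -150254497/22982387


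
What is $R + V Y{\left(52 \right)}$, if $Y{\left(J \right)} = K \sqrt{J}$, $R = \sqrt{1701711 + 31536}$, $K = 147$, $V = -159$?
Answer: $- 46746 \sqrt{13} + 3 \sqrt{192583} \approx -1.6723 \cdot 10^{5}$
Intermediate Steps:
$R = 3 \sqrt{192583}$ ($R = \sqrt{1733247} = 3 \sqrt{192583} \approx 1316.5$)
$Y{\left(J \right)} = 147 \sqrt{J}$
$R + V Y{\left(52 \right)} = 3 \sqrt{192583} - 159 \cdot 147 \sqrt{52} = 3 \sqrt{192583} - 159 \cdot 147 \cdot 2 \sqrt{13} = 3 \sqrt{192583} - 159 \cdot 294 \sqrt{13} = 3 \sqrt{192583} - 46746 \sqrt{13} = - 46746 \sqrt{13} + 3 \sqrt{192583}$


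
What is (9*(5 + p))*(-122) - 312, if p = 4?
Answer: -10194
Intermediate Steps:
(9*(5 + p))*(-122) - 312 = (9*(5 + 4))*(-122) - 312 = (9*9)*(-122) - 312 = 81*(-122) - 312 = -9882 - 312 = -10194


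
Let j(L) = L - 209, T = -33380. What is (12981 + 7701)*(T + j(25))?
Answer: -694170648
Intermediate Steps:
j(L) = -209 + L
(12981 + 7701)*(T + j(25)) = (12981 + 7701)*(-33380 + (-209 + 25)) = 20682*(-33380 - 184) = 20682*(-33564) = -694170648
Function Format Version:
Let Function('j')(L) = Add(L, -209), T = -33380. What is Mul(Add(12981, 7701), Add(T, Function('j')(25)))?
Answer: -694170648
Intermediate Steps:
Function('j')(L) = Add(-209, L)
Mul(Add(12981, 7701), Add(T, Function('j')(25))) = Mul(Add(12981, 7701), Add(-33380, Add(-209, 25))) = Mul(20682, Add(-33380, -184)) = Mul(20682, -33564) = -694170648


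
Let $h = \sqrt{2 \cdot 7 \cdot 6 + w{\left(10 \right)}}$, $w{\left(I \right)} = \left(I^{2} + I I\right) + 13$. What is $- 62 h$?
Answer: $- 186 \sqrt{33} \approx -1068.5$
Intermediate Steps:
$w{\left(I \right)} = 13 + 2 I^{2}$ ($w{\left(I \right)} = \left(I^{2} + I^{2}\right) + 13 = 2 I^{2} + 13 = 13 + 2 I^{2}$)
$h = 3 \sqrt{33}$ ($h = \sqrt{2 \cdot 7 \cdot 6 + \left(13 + 2 \cdot 10^{2}\right)} = \sqrt{14 \cdot 6 + \left(13 + 2 \cdot 100\right)} = \sqrt{84 + \left(13 + 200\right)} = \sqrt{84 + 213} = \sqrt{297} = 3 \sqrt{33} \approx 17.234$)
$- 62 h = - 62 \cdot 3 \sqrt{33} = - 186 \sqrt{33}$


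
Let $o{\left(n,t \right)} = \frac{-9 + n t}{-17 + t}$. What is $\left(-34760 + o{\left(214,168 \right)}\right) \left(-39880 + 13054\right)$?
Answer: $\frac{139839028842}{151} \approx 9.2609 \cdot 10^{8}$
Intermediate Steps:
$o{\left(n,t \right)} = \frac{-9 + n t}{-17 + t}$
$\left(-34760 + o{\left(214,168 \right)}\right) \left(-39880 + 13054\right) = \left(-34760 + \frac{-9 + 214 \cdot 168}{-17 + 168}\right) \left(-39880 + 13054\right) = \left(-34760 + \frac{-9 + 35952}{151}\right) \left(-26826\right) = \left(-34760 + \frac{1}{151} \cdot 35943\right) \left(-26826\right) = \left(-34760 + \frac{35943}{151}\right) \left(-26826\right) = \left(- \frac{5212817}{151}\right) \left(-26826\right) = \frac{139839028842}{151}$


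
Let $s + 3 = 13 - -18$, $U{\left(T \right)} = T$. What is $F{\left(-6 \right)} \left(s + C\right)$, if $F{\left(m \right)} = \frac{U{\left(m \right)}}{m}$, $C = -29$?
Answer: $-1$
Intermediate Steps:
$s = 28$ ($s = -3 + \left(13 - -18\right) = -3 + \left(13 + 18\right) = -3 + 31 = 28$)
$F{\left(m \right)} = 1$ ($F{\left(m \right)} = \frac{m}{m} = 1$)
$F{\left(-6 \right)} \left(s + C\right) = 1 \left(28 - 29\right) = 1 \left(-1\right) = -1$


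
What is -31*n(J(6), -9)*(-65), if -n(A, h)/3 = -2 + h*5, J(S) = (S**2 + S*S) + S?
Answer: 284115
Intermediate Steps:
J(S) = S + 2*S**2 (J(S) = (S**2 + S**2) + S = 2*S**2 + S = S + 2*S**2)
n(A, h) = 6 - 15*h (n(A, h) = -3*(-2 + h*5) = -3*(-2 + 5*h) = 6 - 15*h)
-31*n(J(6), -9)*(-65) = -31*(6 - 15*(-9))*(-65) = -31*(6 + 135)*(-65) = -31*141*(-65) = -4371*(-65) = 284115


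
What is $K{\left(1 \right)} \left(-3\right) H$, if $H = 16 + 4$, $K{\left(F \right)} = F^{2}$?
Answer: $-60$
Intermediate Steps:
$H = 20$
$K{\left(1 \right)} \left(-3\right) H = 1^{2} \left(-3\right) 20 = 1 \left(-3\right) 20 = \left(-3\right) 20 = -60$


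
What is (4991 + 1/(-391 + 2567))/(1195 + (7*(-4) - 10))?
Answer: 10860417/2517632 ≈ 4.3137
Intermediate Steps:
(4991 + 1/(-391 + 2567))/(1195 + (7*(-4) - 10)) = (4991 + 1/2176)/(1195 + (-28 - 10)) = (4991 + 1/2176)/(1195 - 38) = (10860417/2176)/1157 = (10860417/2176)*(1/1157) = 10860417/2517632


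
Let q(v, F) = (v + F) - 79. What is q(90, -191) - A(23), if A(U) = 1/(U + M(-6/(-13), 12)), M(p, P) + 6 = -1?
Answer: -2881/16 ≈ -180.06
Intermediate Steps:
M(p, P) = -7 (M(p, P) = -6 - 1 = -7)
A(U) = 1/(-7 + U) (A(U) = 1/(U - 7) = 1/(-7 + U))
q(v, F) = -79 + F + v (q(v, F) = (F + v) - 79 = -79 + F + v)
q(90, -191) - A(23) = (-79 - 191 + 90) - 1/(-7 + 23) = -180 - 1/16 = -2881/16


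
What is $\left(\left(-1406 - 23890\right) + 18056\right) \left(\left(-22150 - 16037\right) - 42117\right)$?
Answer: $581400960$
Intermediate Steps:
$\left(\left(-1406 - 23890\right) + 18056\right) \left(\left(-22150 - 16037\right) - 42117\right) = \left(-25296 + 18056\right) \left(-38187 - 42117\right) = \left(-7240\right) \left(-80304\right) = 581400960$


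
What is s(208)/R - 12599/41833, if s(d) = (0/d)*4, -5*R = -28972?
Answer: -12599/41833 ≈ -0.30117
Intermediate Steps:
R = 28972/5 (R = -1/5*(-28972) = 28972/5 ≈ 5794.4)
s(d) = 0 (s(d) = 0*4 = 0)
s(208)/R - 12599/41833 = 0/(28972/5) - 12599/41833 = 0*(5/28972) - 12599*1/41833 = 0 - 12599/41833 = -12599/41833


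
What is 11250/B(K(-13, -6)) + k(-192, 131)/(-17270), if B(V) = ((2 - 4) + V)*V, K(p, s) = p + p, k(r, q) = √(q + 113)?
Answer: 5625/364 - √61/8635 ≈ 15.452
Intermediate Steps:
k(r, q) = √(113 + q)
K(p, s) = 2*p
B(V) = V*(-2 + V) (B(V) = (-2 + V)*V = V*(-2 + V))
11250/B(K(-13, -6)) + k(-192, 131)/(-17270) = 11250/(((2*(-13))*(-2 + 2*(-13)))) + √(113 + 131)/(-17270) = 11250/((-26*(-2 - 26))) + √244*(-1/17270) = 11250/((-26*(-28))) + (2*√61)*(-1/17270) = 11250/728 - √61/8635 = 11250*(1/728) - √61/8635 = 5625/364 - √61/8635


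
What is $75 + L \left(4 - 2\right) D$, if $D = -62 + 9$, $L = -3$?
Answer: $393$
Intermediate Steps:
$D = -53$
$75 + L \left(4 - 2\right) D = 75 + - 3 \left(4 - 2\right) \left(-53\right) = 75 + \left(-3\right) 2 \left(-53\right) = 75 - -318 = 75 + 318 = 393$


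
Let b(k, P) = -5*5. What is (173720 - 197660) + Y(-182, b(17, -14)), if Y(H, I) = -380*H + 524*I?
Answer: 32120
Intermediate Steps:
b(k, P) = -25
(173720 - 197660) + Y(-182, b(17, -14)) = (173720 - 197660) + (-380*(-182) + 524*(-25)) = -23940 + (69160 - 13100) = -23940 + 56060 = 32120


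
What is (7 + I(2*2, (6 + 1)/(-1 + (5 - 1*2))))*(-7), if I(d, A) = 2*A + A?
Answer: -245/2 ≈ -122.50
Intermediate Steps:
I(d, A) = 3*A
(7 + I(2*2, (6 + 1)/(-1 + (5 - 1*2))))*(-7) = (7 + 3*((6 + 1)/(-1 + (5 - 1*2))))*(-7) = (7 + 3*(7/(-1 + (5 - 2))))*(-7) = (7 + 3*(7/(-1 + 3)))*(-7) = (7 + 3*(7/2))*(-7) = (7 + 21/2)*(-7) = (35/2)*(-7) = -245/2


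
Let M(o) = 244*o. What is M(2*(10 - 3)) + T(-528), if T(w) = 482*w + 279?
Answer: -250801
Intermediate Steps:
T(w) = 279 + 482*w
M(2*(10 - 3)) + T(-528) = 244*(2*(10 - 3)) + (279 + 482*(-528)) = 244*(2*7) + (279 - 254496) = 244*14 - 254217 = 3416 - 254217 = -250801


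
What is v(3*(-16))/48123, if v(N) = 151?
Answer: 151/48123 ≈ 0.0031378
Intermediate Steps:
v(3*(-16))/48123 = 151/48123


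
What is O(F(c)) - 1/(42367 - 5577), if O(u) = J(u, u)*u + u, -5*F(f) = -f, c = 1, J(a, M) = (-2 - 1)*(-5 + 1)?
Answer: 95653/36790 ≈ 2.6000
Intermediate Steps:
J(a, M) = 12 (J(a, M) = -3*(-4) = 12)
F(f) = f/5 (F(f) = -(-1)*f/5 = f/5)
O(u) = 13*u (O(u) = 12*u + u = 13*u)
O(F(c)) - 1/(42367 - 5577) = 13*((⅕)*1) - 1/(42367 - 5577) = 13*(⅕) - 1/36790 = 13/5 - 1*1/36790 = 13/5 - 1/36790 = 95653/36790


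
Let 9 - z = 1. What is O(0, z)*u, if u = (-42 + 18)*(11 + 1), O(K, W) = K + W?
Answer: -2304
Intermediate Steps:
z = 8 (z = 9 - 1*1 = 9 - 1 = 8)
u = -288 (u = -24*12 = -288)
O(0, z)*u = (0 + 8)*(-288) = 8*(-288) = -2304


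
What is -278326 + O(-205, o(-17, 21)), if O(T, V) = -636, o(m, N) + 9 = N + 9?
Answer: -278962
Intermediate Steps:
o(m, N) = N (o(m, N) = -9 + (N + 9) = -9 + (9 + N) = N)
-278326 + O(-205, o(-17, 21)) = -278326 - 636 = -278962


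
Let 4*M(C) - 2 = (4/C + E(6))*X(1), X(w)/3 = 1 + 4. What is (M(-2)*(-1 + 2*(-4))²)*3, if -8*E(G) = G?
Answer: -38151/16 ≈ -2384.4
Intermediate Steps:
X(w) = 15 (X(w) = 3*(1 + 4) = 3*5 = 15)
E(G) = -G/8
M(C) = -37/16 + 15/C (M(C) = ½ + ((4/C - ⅛*6)*15)/4 = ½ + ((4/C - ¾)*15)/4 = ½ + ((-¾ + 4/C)*15)/4 = ½ + (-45/4 + 60/C)/4 = ½ + (-45/16 + 15/C) = -37/16 + 15/C)
(M(-2)*(-1 + 2*(-4))²)*3 = ((-37/16 + 15/(-2))*(-1 + 2*(-4))²)*3 = ((-37/16 + 15*(-½))*(-1 - 8)²)*3 = ((-37/16 - 15/2)*(-9)²)*3 = -157/16*81*3 = -12717/16*3 = -38151/16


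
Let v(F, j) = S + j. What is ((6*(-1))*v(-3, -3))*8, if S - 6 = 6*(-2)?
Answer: 432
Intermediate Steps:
S = -6 (S = 6 + 6*(-2) = 6 - 12 = -6)
v(F, j) = -6 + j
((6*(-1))*v(-3, -3))*8 = ((6*(-1))*(-6 - 3))*8 = -6*(-9)*8 = 54*8 = 432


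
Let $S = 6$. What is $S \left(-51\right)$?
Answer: $-306$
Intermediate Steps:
$S \left(-51\right) = 6 \left(-51\right) = -306$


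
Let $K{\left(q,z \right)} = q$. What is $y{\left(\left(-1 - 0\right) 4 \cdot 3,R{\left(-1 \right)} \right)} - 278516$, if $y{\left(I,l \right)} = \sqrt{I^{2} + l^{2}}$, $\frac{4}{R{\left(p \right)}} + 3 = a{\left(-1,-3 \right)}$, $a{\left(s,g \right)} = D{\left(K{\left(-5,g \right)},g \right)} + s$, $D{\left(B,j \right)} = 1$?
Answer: $-278516 + \frac{4 \sqrt{82}}{3} \approx -2.785 \cdot 10^{5}$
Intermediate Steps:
$a{\left(s,g \right)} = 1 + s$
$R{\left(p \right)} = - \frac{4}{3}$ ($R{\left(p \right)} = \frac{4}{-3 + \left(1 - 1\right)} = \frac{4}{-3 + 0} = \frac{4}{-3} = 4 \left(- \frac{1}{3}\right) = - \frac{4}{3}$)
$y{\left(\left(-1 - 0\right) 4 \cdot 3,R{\left(-1 \right)} \right)} - 278516 = \sqrt{\left(\left(-1 - 0\right) 4 \cdot 3\right)^{2} + \left(- \frac{4}{3}\right)^{2}} - 278516 = \sqrt{\left(\left(-1 + 0\right) 4 \cdot 3\right)^{2} + \frac{16}{9}} - 278516 = \sqrt{\left(\left(-1\right) 4 \cdot 3\right)^{2} + \frac{16}{9}} - 278516 = \sqrt{\left(\left(-4\right) 3\right)^{2} + \frac{16}{9}} - 278516 = \sqrt{\left(-12\right)^{2} + \frac{16}{9}} - 278516 = \sqrt{144 + \frac{16}{9}} - 278516 = \sqrt{\frac{1312}{9}} - 278516 = \frac{4 \sqrt{82}}{3} - 278516 = -278516 + \frac{4 \sqrt{82}}{3}$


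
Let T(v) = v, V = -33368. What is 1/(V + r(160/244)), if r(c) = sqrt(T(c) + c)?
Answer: -254431/8489853598 - sqrt(305)/16979707196 ≈ -2.9970e-5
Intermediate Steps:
r(c) = sqrt(2)*sqrt(c) (r(c) = sqrt(c + c) = sqrt(2*c) = sqrt(2)*sqrt(c))
1/(V + r(160/244)) = 1/(-33368 + sqrt(2)*sqrt(160/244)) = 1/(-33368 + sqrt(2)*sqrt(160*(1/244))) = 1/(-33368 + sqrt(2)*sqrt(40/61)) = 1/(-33368 + sqrt(2)*(2*sqrt(610)/61)) = 1/(-33368 + 4*sqrt(305)/61)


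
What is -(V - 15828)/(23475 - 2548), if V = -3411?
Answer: 19239/20927 ≈ 0.91934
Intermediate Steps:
-(V - 15828)/(23475 - 2548) = -(-3411 - 15828)/(23475 - 2548) = -(-19239)/20927 = -1*(-19239/20927) = 19239/20927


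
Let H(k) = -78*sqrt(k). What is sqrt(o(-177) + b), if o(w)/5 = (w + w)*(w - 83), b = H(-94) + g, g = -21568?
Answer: sqrt(438632 - 78*I*sqrt(94)) ≈ 662.29 - 0.571*I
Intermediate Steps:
b = -21568 - 78*I*sqrt(94) (b = -78*I*sqrt(94) - 21568 = -21568 - 78*I*sqrt(94) ≈ -21568.0 - 756.24*I)
o(w) = 10*w*(-83 + w) (o(w) = 5*((w + w)*(w - 83)) = 5*((2*w)*(-83 + w)) = 5*(2*w*(-83 + w)) = 10*w*(-83 + w))
sqrt(o(-177) + b) = sqrt(10*(-177)*(-83 - 177) + (-21568 - 78*I*sqrt(94))) = sqrt(10*(-177)*(-260) + (-21568 - 78*I*sqrt(94))) = sqrt(460200 + (-21568 - 78*I*sqrt(94))) = sqrt(438632 - 78*I*sqrt(94))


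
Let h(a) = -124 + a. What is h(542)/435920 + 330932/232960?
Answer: 64445203/45335680 ≈ 1.4215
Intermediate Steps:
h(542)/435920 + 330932/232960 = (-124 + 542)/435920 + 330932/232960 = 418*(1/435920) + 330932*(1/232960) = 209/217960 + 11819/8320 = 64445203/45335680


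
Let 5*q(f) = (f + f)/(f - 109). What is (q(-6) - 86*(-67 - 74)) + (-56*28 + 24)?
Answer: 6084662/575 ≈ 10582.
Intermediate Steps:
q(f) = 2*f/(5*(-109 + f)) (q(f) = ((f + f)/(f - 109))/5 = ((2*f)/(-109 + f))/5 = (2*f/(-109 + f))/5 = 2*f/(5*(-109 + f)))
(q(-6) - 86*(-67 - 74)) + (-56*28 + 24) = ((⅖)*(-6)/(-109 - 6) - 86*(-67 - 74)) + (-56*28 + 24) = ((⅖)*(-6)/(-115) - 86*(-141)) + (-1568 + 24) = ((⅖)*(-6)*(-1/115) + 12126) - 1544 = (12/575 + 12126) - 1544 = 6972462/575 - 1544 = 6084662/575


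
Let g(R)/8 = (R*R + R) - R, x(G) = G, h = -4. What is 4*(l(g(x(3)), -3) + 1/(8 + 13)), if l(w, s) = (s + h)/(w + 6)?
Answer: -46/273 ≈ -0.16850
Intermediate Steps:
g(R) = 8*R² (g(R) = 8*((R*R + R) - R) = 8*((R² + R) - R) = 8*((R + R²) - R) = 8*R²)
l(w, s) = (-4 + s)/(6 + w) (l(w, s) = (s - 4)/(w + 6) = (-4 + s)/(6 + w))
4*(l(g(x(3)), -3) + 1/(8 + 13)) = 4*((-4 - 3)/(6 + 8*3²) + 1/(8 + 13)) = 4*(-7/(6 + 8*9) + 1/21) = 4*(-7/(6 + 72) + 1/21) = 4*(-7/78 + 1/21) = 4*(-23/546) = -46/273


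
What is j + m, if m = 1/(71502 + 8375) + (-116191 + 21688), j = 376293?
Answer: 22508539831/79877 ≈ 2.8179e+5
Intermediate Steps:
m = -7548616130/79877 (m = 1/79877 - 94503 = -7548616130/79877 ≈ -94503.)
j + m = 376293 - 7548616130/79877 = 22508539831/79877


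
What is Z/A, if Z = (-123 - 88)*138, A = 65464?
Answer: -14559/32732 ≈ -0.44479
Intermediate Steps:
Z = -29118 (Z = -211*138 = -29118)
Z/A = -29118/65464 = -29118*1/65464 = -14559/32732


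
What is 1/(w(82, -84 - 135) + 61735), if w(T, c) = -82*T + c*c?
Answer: 1/102972 ≈ 9.7114e-6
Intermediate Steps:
w(T, c) = c² - 82*T (w(T, c) = -82*T + c² = c² - 82*T)
1/(w(82, -84 - 135) + 61735) = 1/(((-84 - 135)² - 82*82) + 61735) = 1/(((-219)² - 6724) + 61735) = 1/((47961 - 6724) + 61735) = 1/(41237 + 61735) = 1/102972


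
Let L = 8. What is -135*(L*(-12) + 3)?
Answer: 12555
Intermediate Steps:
-135*(L*(-12) + 3) = -135*(8*(-12) + 3) = -135*(-96 + 3) = -135*(-93) = 12555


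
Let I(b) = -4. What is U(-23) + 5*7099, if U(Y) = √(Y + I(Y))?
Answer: 35495 + 3*I*√3 ≈ 35495.0 + 5.1962*I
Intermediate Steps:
U(Y) = √(-4 + Y) (U(Y) = √(Y - 4) = √(-4 + Y))
U(-23) + 5*7099 = √(-4 - 23) + 5*7099 = √(-27) + 35495 = 3*I*√3 + 35495 = 35495 + 3*I*√3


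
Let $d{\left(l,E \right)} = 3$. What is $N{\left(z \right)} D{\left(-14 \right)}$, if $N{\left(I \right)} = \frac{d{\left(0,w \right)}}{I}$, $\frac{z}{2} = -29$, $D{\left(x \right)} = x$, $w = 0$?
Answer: $\frac{21}{29} \approx 0.72414$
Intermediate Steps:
$z = -58$ ($z = 2 \left(-29\right) = -58$)
$N{\left(I \right)} = \frac{3}{I}$
$N{\left(z \right)} D{\left(-14 \right)} = \frac{3}{-58} \left(-14\right) = 3 \left(- \frac{1}{58}\right) \left(-14\right) = \left(- \frac{3}{58}\right) \left(-14\right) = \frac{21}{29}$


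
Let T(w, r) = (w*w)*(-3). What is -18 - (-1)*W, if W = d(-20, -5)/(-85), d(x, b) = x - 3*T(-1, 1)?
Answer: -1519/85 ≈ -17.871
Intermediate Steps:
T(w, r) = -3*w² (T(w, r) = w²*(-3) = -3*w²)
d(x, b) = 9 + x (d(x, b) = x - (-9)*(-1)² = x - (-9) = x - 3*(-3) = x + 9 = 9 + x)
W = 11/85 (W = (9 - 20)/(-85) = -11*(-1/85) = 11/85 ≈ 0.12941)
-18 - (-1)*W = -18 - (-1)*11/85 = -18 - 1*(-11/85) = -18 + 11/85 = -1519/85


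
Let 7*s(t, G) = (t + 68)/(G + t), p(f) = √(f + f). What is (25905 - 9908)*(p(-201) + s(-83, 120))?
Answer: -239955/259 + 15997*I*√402 ≈ -926.47 + 3.2074e+5*I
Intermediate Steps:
p(f) = √2*√f (p(f) = √(2*f) = √2*√f)
s(t, G) = (68 + t)/(7*(G + t)) (s(t, G) = ((t + 68)/(G + t))/7 = ((68 + t)/(G + t))/7 = (68 + t)/(7*(G + t)))
(25905 - 9908)*(p(-201) + s(-83, 120)) = (25905 - 9908)*(√2*√(-201) + (68 - 83)/(7*(120 - 83))) = 15997*(√2*(I*√201) + (⅐)*(-15)/37) = 15997*(I*√402 + (⅐)*(1/37)*(-15)) = 15997*(I*√402 - 15/259) = 15997*(-15/259 + I*√402) = -239955/259 + 15997*I*√402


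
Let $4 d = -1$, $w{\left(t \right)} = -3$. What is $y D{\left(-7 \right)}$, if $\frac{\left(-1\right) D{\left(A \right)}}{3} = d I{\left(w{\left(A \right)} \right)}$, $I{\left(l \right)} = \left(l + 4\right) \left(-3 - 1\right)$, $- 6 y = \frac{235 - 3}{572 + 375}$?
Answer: $\frac{116}{947} \approx 0.12249$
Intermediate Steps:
$d = - \frac{1}{4}$ ($d = \frac{1}{4} \left(-1\right) = - \frac{1}{4} \approx -0.25$)
$y = - \frac{116}{2841}$ ($y = - \frac{\left(235 - 3\right) \frac{1}{572 + 375}}{6} = - \frac{232 \cdot \frac{1}{947}}{6} = \left(- \frac{1}{6}\right) \frac{232}{947} = - \frac{116}{2841} \approx -0.040831$)
$I{\left(l \right)} = -16 - 4 l$ ($I{\left(l \right)} = \left(4 + l\right) \left(-4\right) = -16 - 4 l$)
$D{\left(A \right)} = -3$ ($D{\left(A \right)} = - 3 \left(- \frac{-16 - -12}{4}\right) = - 3 \left(- \frac{-16 + 12}{4}\right) = - 3 \left(\left(- \frac{1}{4}\right) \left(-4\right)\right) = \left(-3\right) 1 = -3$)
$y D{\left(-7 \right)} = \left(- \frac{116}{2841}\right) \left(-3\right) = \frac{116}{947}$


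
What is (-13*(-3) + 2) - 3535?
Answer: -3494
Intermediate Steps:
(-13*(-3) + 2) - 3535 = (39 + 2) - 3535 = 41 - 3535 = -3494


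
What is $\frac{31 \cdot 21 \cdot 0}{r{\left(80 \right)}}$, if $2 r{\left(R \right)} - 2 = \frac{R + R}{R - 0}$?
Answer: $0$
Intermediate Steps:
$r{\left(R \right)} = 2$ ($r{\left(R \right)} = 1 + \frac{\left(R + R\right) \frac{1}{R - 0}}{2} = 1 + \frac{2 R \frac{1}{R + 0}}{2} = 1 + \frac{2 R \frac{1}{R}}{2} = 1 + \frac{1}{2} \cdot 2 = 1 + 1 = 2$)
$\frac{31 \cdot 21 \cdot 0}{r{\left(80 \right)}} = \frac{31 \cdot 21 \cdot 0}{2} = 31 \cdot 0 \cdot \frac{1}{2} = 0 \cdot \frac{1}{2} = 0$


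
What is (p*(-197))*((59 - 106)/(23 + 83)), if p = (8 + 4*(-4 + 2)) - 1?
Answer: -9259/106 ≈ -87.349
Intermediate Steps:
p = -1 (p = (8 + 4*(-2)) - 1 = (8 - 8) - 1 = 0 - 1 = -1)
(p*(-197))*((59 - 106)/(23 + 83)) = (-1*(-197))*((59 - 106)/(23 + 83)) = 197*(-47/106) = -9259/106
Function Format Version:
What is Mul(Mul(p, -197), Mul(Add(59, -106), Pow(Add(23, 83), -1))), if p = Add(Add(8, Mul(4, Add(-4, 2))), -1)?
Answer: Rational(-9259, 106) ≈ -87.349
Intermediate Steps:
p = -1 (p = Add(Add(8, Mul(4, -2)), -1) = Add(Add(8, -8), -1) = Add(0, -1) = -1)
Mul(Mul(p, -197), Mul(Add(59, -106), Pow(Add(23, 83), -1))) = Mul(Mul(-1, -197), Mul(Add(59, -106), Pow(Add(23, 83), -1))) = Mul(197, Mul(-47, Pow(106, -1))) = Mul(197, Mul(-47, Rational(1, 106))) = Mul(197, Rational(-47, 106)) = Rational(-9259, 106)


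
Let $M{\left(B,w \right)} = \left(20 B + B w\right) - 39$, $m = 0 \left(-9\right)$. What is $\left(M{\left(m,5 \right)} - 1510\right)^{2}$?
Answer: $2399401$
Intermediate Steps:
$m = 0$
$M{\left(B,w \right)} = -39 + 20 B + B w$
$\left(M{\left(m,5 \right)} - 1510\right)^{2} = \left(\left(-39 + 20 \cdot 0 + 0 \cdot 5\right) - 1510\right)^{2} = \left(\left(-39 + 0 + 0\right) - 1510\right)^{2} = \left(-39 - 1510\right)^{2} = \left(-1549\right)^{2} = 2399401$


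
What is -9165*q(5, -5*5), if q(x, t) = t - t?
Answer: 0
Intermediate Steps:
q(x, t) = 0
-9165*q(5, -5*5) = -9165*0 = 0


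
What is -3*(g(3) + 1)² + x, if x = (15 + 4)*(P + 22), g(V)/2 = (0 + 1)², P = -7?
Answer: 258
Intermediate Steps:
g(V) = 2 (g(V) = 2*(0 + 1)² = 2*1² = 2*1 = 2)
x = 285 (x = (15 + 4)*(-7 + 22) = 19*15 = 285)
-3*(g(3) + 1)² + x = -3*(2 + 1)² + 285 = -3*3² + 285 = -3*9 + 285 = -27 + 285 = 258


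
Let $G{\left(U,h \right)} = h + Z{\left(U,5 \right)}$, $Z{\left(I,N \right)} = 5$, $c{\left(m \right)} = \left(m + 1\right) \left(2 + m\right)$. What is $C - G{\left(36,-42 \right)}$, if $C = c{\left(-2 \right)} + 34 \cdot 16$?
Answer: $581$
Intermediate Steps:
$c{\left(m \right)} = \left(1 + m\right) \left(2 + m\right)$
$G{\left(U,h \right)} = 5 + h$ ($G{\left(U,h \right)} = h + 5 = 5 + h$)
$C = 544$ ($C = \left(2 + \left(-2\right)^{2} + 3 \left(-2\right)\right) + 34 \cdot 16 = \left(2 + 4 - 6\right) + 544 = 0 + 544 = 544$)
$C - G{\left(36,-42 \right)} = 544 - \left(5 - 42\right) = 544 - -37 = 544 + 37 = 581$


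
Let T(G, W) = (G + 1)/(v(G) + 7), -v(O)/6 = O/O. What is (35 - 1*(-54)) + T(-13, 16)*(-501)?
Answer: 6101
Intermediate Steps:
v(O) = -6 (v(O) = -6*O/O = -6*1 = -6)
T(G, W) = 1 + G (T(G, W) = (G + 1)/(-6 + 7) = (1 + G)/1 = (1 + G)*1 = 1 + G)
(35 - 1*(-54)) + T(-13, 16)*(-501) = (35 - 1*(-54)) + (1 - 13)*(-501) = (35 + 54) - 12*(-501) = 89 + 6012 = 6101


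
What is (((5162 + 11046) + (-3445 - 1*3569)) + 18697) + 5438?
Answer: 33329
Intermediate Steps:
(((5162 + 11046) + (-3445 - 1*3569)) + 18697) + 5438 = ((16208 + (-3445 - 3569)) + 18697) + 5438 = ((16208 - 7014) + 18697) + 5438 = (9194 + 18697) + 5438 = 27891 + 5438 = 33329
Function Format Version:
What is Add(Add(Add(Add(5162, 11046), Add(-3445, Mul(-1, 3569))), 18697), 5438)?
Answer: 33329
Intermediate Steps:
Add(Add(Add(Add(5162, 11046), Add(-3445, Mul(-1, 3569))), 18697), 5438) = Add(Add(Add(16208, Add(-3445, -3569)), 18697), 5438) = Add(Add(Add(16208, -7014), 18697), 5438) = Add(Add(9194, 18697), 5438) = Add(27891, 5438) = 33329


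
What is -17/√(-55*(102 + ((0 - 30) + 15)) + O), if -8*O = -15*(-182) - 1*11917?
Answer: 34*I*√58186/29093 ≈ 0.2819*I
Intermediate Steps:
O = 9187/8 (O = -(-15*(-182) - 1*11917)/8 = -(2730 - 11917)/8 = -⅛*(-9187) = 9187/8 ≈ 1148.4)
-17/√(-55*(102 + ((0 - 30) + 15)) + O) = -17/√(-55*(102 + ((0 - 30) + 15)) + 9187/8) = -17/√(-55*(102 + (-30 + 15)) + 9187/8) = -17/√(-55*(102 - 15) + 9187/8) = -17/√(-55*87 + 9187/8) = -17/√(-4785 + 9187/8) = -17*(-2*I*√58186/29093) = -(-34)*I*√58186/29093 = 34*I*√58186/29093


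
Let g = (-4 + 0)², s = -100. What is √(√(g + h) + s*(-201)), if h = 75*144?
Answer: 2*√5051 ≈ 142.14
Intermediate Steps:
g = 16 (g = (-4)² = 16)
h = 10800
√(√(g + h) + s*(-201)) = √(√(16 + 10800) - 100*(-201)) = √(√10816 + 20100) = √(104 + 20100) = √20204 = 2*√5051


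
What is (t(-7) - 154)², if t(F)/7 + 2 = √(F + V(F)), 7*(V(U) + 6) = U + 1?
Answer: (168 - I*√679)² ≈ 27545.0 - 8755.4*I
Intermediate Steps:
V(U) = -41/7 + U/7 (V(U) = -6 + (U + 1)/7 = -6 + (1 + U)/7 = -6 + (⅐ + U/7) = -41/7 + U/7)
t(F) = -14 + 7*√(-41/7 + 8*F/7) (t(F) = -14 + 7*√(F + (-41/7 + F/7)) = -14 + 7*√(-41/7 + 8*F/7))
(t(-7) - 154)² = ((-14 + √(-287 + 56*(-7))) - 154)² = ((-14 + √(-287 - 392)) - 154)² = ((-14 + √(-679)) - 154)² = ((-14 + I*√679) - 154)² = (-168 + I*√679)²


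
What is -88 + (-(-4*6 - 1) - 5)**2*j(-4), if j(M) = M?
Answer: -1688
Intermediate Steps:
-88 + (-(-4*6 - 1) - 5)**2*j(-4) = -88 + (-(-4*6 - 1) - 5)**2*(-4) = -88 + (-(-24 - 1) - 5)**2*(-4) = -88 + (-1*(-25) - 5)**2*(-4) = -88 + (25 - 5)**2*(-4) = -88 + 20**2*(-4) = -88 + 400*(-4) = -88 - 1600 = -1688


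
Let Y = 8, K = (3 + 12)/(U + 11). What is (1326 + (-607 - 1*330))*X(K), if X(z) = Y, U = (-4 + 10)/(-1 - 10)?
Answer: 3112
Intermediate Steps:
U = -6/11 (U = 6/(-11) = 6*(-1/11) = -6/11 ≈ -0.54545)
K = 33/23 (K = (3 + 12)/(-6/11 + 11) = 15/(115/11) = 15*(11/115) = 33/23 ≈ 1.4348)
X(z) = 8
(1326 + (-607 - 1*330))*X(K) = (1326 + (-607 - 1*330))*8 = (1326 + (-607 - 330))*8 = (1326 - 937)*8 = 389*8 = 3112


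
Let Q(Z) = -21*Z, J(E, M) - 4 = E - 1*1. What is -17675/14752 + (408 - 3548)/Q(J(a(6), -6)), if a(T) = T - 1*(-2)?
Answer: 42238355/3407712 ≈ 12.395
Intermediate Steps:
a(T) = 2 + T (a(T) = T + 2 = 2 + T)
J(E, M) = 3 + E (J(E, M) = 4 + (E - 1*1) = 4 + (E - 1) = 4 + (-1 + E) = 3 + E)
-17675/14752 + (408 - 3548)/Q(J(a(6), -6)) = -17675/14752 + (408 - 3548)/((-21*(3 + (2 + 6)))) = -17675*1/14752 - 3140*(-1/(21*(3 + 8))) = -17675/14752 - 3140/((-21*11)) = -17675/14752 - 3140/(-231) = -17675/14752 - 3140*(-1/231) = -17675/14752 + 3140/231 = 42238355/3407712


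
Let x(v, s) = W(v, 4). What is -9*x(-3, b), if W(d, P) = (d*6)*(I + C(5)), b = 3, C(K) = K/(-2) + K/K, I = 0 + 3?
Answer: 243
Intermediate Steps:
I = 3
C(K) = 1 - K/2 (C(K) = K*(-½) + 1 = -K/2 + 1 = 1 - K/2)
W(d, P) = 9*d (W(d, P) = (d*6)*(3 + (1 - ½*5)) = (6*d)*(3 + (1 - 5/2)) = (6*d)*(3 - 3/2) = (6*d)*(3/2) = 9*d)
x(v, s) = 9*v
-9*x(-3, b) = -81*(-3) = -9*(-27) = 243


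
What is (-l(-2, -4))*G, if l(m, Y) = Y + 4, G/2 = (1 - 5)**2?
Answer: 0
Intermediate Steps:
G = 32 (G = 2*(1 - 5)**2 = 2*(-4)**2 = 2*16 = 32)
l(m, Y) = 4 + Y
(-l(-2, -4))*G = -(4 - 4)*32 = -1*0*32 = 0*32 = 0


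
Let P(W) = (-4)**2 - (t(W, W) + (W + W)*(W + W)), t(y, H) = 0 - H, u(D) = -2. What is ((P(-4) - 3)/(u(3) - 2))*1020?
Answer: 14025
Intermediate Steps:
t(y, H) = -H
P(W) = 16 + W - 4*W**2 (P(W) = (-4)**2 - (-W + (W + W)*(W + W)) = 16 - (-W + (2*W)*(2*W)) = 16 - (-W + 4*W**2) = 16 + (W - 4*W**2) = 16 + W - 4*W**2)
((P(-4) - 3)/(u(3) - 2))*1020 = (((16 - 4 - 4*(-4)**2) - 3)/(-2 - 2))*1020 = (((16 - 4 - 4*16) - 3)/(-4))*1020 = (((16 - 4 - 64) - 3)*(-1/4))*1020 = ((-52 - 3)*(-1/4))*1020 = -55*(-1/4)*1020 = (55/4)*1020 = 14025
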